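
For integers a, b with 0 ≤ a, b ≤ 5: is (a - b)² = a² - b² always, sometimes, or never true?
Sometimes true

It holds at (a, b) = (0, 0) (both sides equal 0), but fails at (a, b) = (3, 4) (LHS = 1, RHS = -7).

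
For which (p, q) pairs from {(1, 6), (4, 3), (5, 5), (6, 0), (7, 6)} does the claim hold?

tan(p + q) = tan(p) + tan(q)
(6, 0)

Testing each pair:
(1, 6): LHS = tan(7) ≈ 0.8714, RHS = tan(6) + tan(1) ≈ 1.266 → fails
(4, 3): LHS = tan(7) ≈ 0.8714, RHS = tan(3) + tan(4) ≈ 1.015 → fails
(5, 5): LHS = tan(10) ≈ 0.6484, RHS = 2·tan(5) ≈ -6.761 → fails
(6, 0): LHS = tan(6) ≈ -0.291, RHS = tan(6) ≈ -0.291 → holds
(7, 6): LHS = tan(13) ≈ 0.463, RHS = tan(6) + tan(7) ≈ 0.5804 → fails

1 of 5 pairs satisfies the claim.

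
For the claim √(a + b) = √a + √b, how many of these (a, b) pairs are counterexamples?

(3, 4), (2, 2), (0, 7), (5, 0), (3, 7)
Testing each pair:
(3, 4): LHS = √(7) ≈ 2.646, RHS = √(3) + 2 ≈ 3.732 → counterexample
(2, 2): LHS = 2, RHS = 2·√(2) ≈ 2.828 → counterexample
(0, 7): LHS = √(7) ≈ 2.646, RHS = √(7) ≈ 2.646 → satisfies claim
(5, 0): LHS = √(5) ≈ 2.236, RHS = √(5) ≈ 2.236 → satisfies claim
(3, 7): LHS = √(10) ≈ 3.162, RHS = √(3) + √(7) ≈ 4.378 → counterexample

That makes 3 counterexamples.

Answer: 3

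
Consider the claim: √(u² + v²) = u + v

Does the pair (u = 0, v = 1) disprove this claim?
No

Substituting u = 0, v = 1:
LHS = √(0² + 1²) = 1
RHS = 0 + 1 = 1

The sides agree, so this pair does not disprove the claim.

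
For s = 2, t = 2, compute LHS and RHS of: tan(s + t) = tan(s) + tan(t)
LHS = tan(2 + 2) = tan(4) ≈ 1.158
RHS = tan(2) + tan(2) = 2·tan(2) ≈ -4.37

LHS ≠ RHS (they differ by about 5.528), so the equation does not hold here.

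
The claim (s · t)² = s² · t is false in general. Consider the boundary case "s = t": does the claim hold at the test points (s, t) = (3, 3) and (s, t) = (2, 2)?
No, fails at both test points

At (3, 3): LHS = 81 ≠ RHS = 27
At (2, 2): LHS = 16 ≠ RHS = 8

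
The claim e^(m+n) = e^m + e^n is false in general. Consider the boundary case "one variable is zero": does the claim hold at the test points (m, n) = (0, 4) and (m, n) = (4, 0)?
No, fails at both test points

At (0, 4): LHS = e^4 ≈ 54.6 ≠ RHS = 1 + e^4 ≈ 55.6
At (4, 0): LHS = e^4 ≈ 54.6 ≠ RHS = 1 + e^4 ≈ 55.6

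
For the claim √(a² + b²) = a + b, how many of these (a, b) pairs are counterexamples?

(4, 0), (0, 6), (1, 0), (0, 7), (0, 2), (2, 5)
1

Testing each pair:
(4, 0): LHS = 4, RHS = 4 → satisfies claim
(0, 6): LHS = 6, RHS = 6 → satisfies claim
(1, 0): LHS = 1, RHS = 1 → satisfies claim
(0, 7): LHS = 7, RHS = 7 → satisfies claim
(0, 2): LHS = 2, RHS = 2 → satisfies claim
(2, 5): LHS = √(29) ≈ 5.385, RHS = 7 → counterexample

That makes 1 counterexample.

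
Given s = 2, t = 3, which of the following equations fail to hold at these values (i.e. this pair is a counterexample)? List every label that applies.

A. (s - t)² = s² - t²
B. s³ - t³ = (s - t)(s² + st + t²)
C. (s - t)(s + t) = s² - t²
Evaluating each claim at the given values:
A. LHS = 1, RHS = -5 → fails here (LHS ≠ RHS)
B. LHS = -19, RHS = -19 → holds here (LHS = RHS)
C. LHS = -5, RHS = -5 → holds here (LHS = RHS)

Answer: A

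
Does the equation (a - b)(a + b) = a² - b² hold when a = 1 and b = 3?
Holds

Substituting a = 1, b = 3:

LHS = (1 - 3)(1 + 3) = -8
RHS = 1² - 3² = -8

LHS = RHS, so the equation holds at this point.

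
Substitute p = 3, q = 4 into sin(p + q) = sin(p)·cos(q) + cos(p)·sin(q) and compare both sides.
LHS = sin(3 + 4) = sin(7) ≈ 0.657
RHS = sin(3)·cos(4) + cos(3)·sin(4) = sin(3)·cos(4) + sin(4)·cos(3) ≈ 0.657

LHS = RHS: the two sides agree.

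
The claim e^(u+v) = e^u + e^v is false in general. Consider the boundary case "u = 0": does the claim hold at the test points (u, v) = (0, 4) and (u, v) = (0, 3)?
At (0, 4): LHS = e^4 ≈ 54.6 ≠ RHS = 1 + e^4 ≈ 55.6
At (0, 3): LHS = e^3 ≈ 20.09 ≠ RHS = 1 + e^3 ≈ 21.09

Answer: No, fails at both test points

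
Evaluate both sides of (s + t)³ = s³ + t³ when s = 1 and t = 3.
LHS = (1 + 3)³ = 64
RHS = 1³ + 3³ = 28

LHS ≠ RHS, so the equation does not hold here.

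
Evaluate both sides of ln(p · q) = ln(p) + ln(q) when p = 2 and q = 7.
LHS = ln(2 · 7) = ln(14) ≈ 2.639
RHS = ln(2) + ln(7) ≈ 2.639

LHS = RHS: the two sides agree.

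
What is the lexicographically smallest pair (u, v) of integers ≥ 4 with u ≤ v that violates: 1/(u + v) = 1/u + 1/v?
Substituting (4, 4) into the claim:
LHS = 1/(4 + 4) = 1/8
RHS = 1/4 + 1/4 = 1/2

Since LHS ≠ RHS, this pair disproves the claim, and no lexicographically smaller pair (u ≤ v, integers ≥ 4) does.

For instance (8, 11) is also a counterexample (LHS = 1/19, RHS = 19/88), but it's lexicographically larger.

Answer: (u, v) = (4, 4)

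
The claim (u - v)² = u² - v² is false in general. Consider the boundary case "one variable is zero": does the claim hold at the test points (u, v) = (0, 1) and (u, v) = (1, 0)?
At (0, 1): LHS = 1 ≠ RHS = -1
At (1, 0): LHS = 1, RHS = 1 → equal

Answer: Only at (1, 0)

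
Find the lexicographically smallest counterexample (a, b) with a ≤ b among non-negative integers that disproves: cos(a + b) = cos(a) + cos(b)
(a, b) = (0, 0)

Substituting (0, 0) into the claim:
LHS = cos(0 + 0) = 1
RHS = cos(0) + cos(0) = 2

Since LHS ≠ RHS, this pair disproves the claim, and no lexicographically smaller pair (a ≤ b, non-negative integers) does.

For instance (3, 7) is also a counterexample (LHS = cos(10) ≈ -0.8391, RHS = cos(3) + cos(7) ≈ -0.2361), but it's lexicographically larger.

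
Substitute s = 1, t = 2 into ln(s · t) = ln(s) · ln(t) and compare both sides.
LHS = ln(1 · 2) = ln(2) ≈ 0.6931
RHS = ln(1) · ln(2) = 0

LHS ≠ RHS (they differ by about 0.6931), so the equation does not hold here.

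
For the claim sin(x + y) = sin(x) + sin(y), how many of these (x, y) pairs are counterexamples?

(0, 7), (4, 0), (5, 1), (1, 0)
Testing each pair:
(0, 7): LHS = sin(7) ≈ 0.657, RHS = sin(7) ≈ 0.657 → satisfies claim
(4, 0): LHS = sin(4) ≈ -0.7568, RHS = sin(4) ≈ -0.7568 → satisfies claim
(5, 1): LHS = sin(6) ≈ -0.2794, RHS = sin(5) + sin(1) ≈ -0.1175 → counterexample
(1, 0): LHS = sin(1) ≈ 0.8415, RHS = sin(1) ≈ 0.8415 → satisfies claim

That makes 1 counterexample.

Answer: 1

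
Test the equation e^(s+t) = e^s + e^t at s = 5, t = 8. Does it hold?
Substituting s = 5, t = 8:

LHS = e^(5+8) = e^13 ≈ 442413.4
RHS = e^5 + e^8 ≈ 3129

LHS ≠ RHS, so the equation does not hold at this point.

Answer: Fails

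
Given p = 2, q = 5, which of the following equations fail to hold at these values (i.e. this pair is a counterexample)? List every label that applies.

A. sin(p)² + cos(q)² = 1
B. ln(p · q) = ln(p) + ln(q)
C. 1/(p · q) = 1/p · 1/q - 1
A, C

Evaluating each claim at the given values:
A. LHS = cos(5)² + sin(2)² ≈ 0.9073, RHS = 1 → fails here (LHS ≠ RHS)
B. LHS = ln(10) ≈ 2.303, RHS = ln(2) + ln(5) ≈ 2.303 → holds here (LHS = RHS)
C. LHS = 1/10, RHS = -9/10 → fails here (LHS ≠ RHS)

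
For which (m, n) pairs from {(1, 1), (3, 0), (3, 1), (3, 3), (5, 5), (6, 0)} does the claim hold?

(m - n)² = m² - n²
(1, 1), (3, 0), (3, 3), (5, 5), (6, 0)

Testing each pair:
(1, 1): LHS = 0, RHS = 0 → holds
(3, 0): LHS = 9, RHS = 9 → holds
(3, 1): LHS = 4, RHS = 8 → fails
(3, 3): LHS = 0, RHS = 0 → holds
(5, 5): LHS = 0, RHS = 0 → holds
(6, 0): LHS = 36, RHS = 36 → holds

5 of 6 pairs satisfy the claim.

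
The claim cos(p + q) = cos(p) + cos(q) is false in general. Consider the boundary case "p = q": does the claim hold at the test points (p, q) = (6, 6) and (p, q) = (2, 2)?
At (6, 6): LHS = cos(12) ≈ 0.8439 ≠ RHS = 2·cos(6) ≈ 1.92
At (2, 2): LHS = cos(4) ≈ -0.6536 ≠ RHS = 2·cos(2) ≈ -0.8323

Answer: No, fails at both test points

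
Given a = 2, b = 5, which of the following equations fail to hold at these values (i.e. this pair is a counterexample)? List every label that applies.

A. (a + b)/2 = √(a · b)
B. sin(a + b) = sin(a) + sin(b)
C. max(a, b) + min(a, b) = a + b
Evaluating each claim at the given values:
A. LHS = 7/2, RHS = √(10) ≈ 3.162 → fails here (LHS ≠ RHS)
B. LHS = sin(7) ≈ 0.657, RHS = sin(5) + sin(2) ≈ -0.04963 → fails here (LHS ≠ RHS)
C. LHS = 7, RHS = 7 → holds here (LHS = RHS)

Answer: A, B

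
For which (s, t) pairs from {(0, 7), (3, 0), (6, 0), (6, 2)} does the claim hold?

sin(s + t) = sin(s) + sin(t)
(0, 7), (3, 0), (6, 0)

Testing each pair:
(0, 7): LHS = sin(7) ≈ 0.657, RHS = sin(7) ≈ 0.657 → holds
(3, 0): LHS = sin(3) ≈ 0.1411, RHS = sin(3) ≈ 0.1411 → holds
(6, 0): LHS = sin(6) ≈ -0.2794, RHS = sin(6) ≈ -0.2794 → holds
(6, 2): LHS = sin(8) ≈ 0.9894, RHS = sin(6) + sin(2) ≈ 0.6299 → fails

3 of 4 pairs satisfy the claim.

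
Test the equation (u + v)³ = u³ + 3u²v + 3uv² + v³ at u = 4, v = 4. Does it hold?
Holds

Substituting u = 4, v = 4:

LHS = (4 + 4)³ = 512
RHS = 4³ + 3·4²·4 + 3·4·4² + 4³ = 512

LHS = RHS, so the equation holds at this point.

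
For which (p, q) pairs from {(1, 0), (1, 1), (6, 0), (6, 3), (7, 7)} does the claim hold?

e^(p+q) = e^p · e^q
Testing each pair:
(1, 0): LHS = e ≈ 2.718, RHS = e ≈ 2.718 → holds
(1, 1): LHS = e^2 ≈ 7.389, RHS = e^2 ≈ 7.389 → holds
(6, 0): LHS = e^6 ≈ 403.4, RHS = e^6 ≈ 403.4 → holds
(6, 3): LHS = e^9 ≈ 8103, RHS = e^9 ≈ 8103 → holds
(7, 7): LHS = e^14 ≈ 1202604.3, RHS = e^14 ≈ 1202604.3 → holds

Every pair satisfies the claim.

Answer: All pairs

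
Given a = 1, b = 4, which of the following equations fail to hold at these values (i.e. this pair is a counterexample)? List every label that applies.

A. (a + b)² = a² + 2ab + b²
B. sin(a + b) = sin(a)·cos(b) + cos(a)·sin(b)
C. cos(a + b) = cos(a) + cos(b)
Evaluating each claim at the given values:
A. LHS = 25, RHS = 25 → holds here (LHS = RHS)
B. LHS = sin(5) ≈ -0.9589, RHS = sin(1)·cos(4) + sin(4)·cos(1) ≈ -0.9589 → holds here (LHS = RHS)
C. LHS = cos(5) ≈ 0.2837, RHS = cos(4) + cos(1) ≈ -0.1133 → fails here (LHS ≠ RHS)

Answer: C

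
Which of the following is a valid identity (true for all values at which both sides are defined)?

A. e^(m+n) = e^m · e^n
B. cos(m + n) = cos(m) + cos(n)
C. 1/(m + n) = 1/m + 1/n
A: holds — e.g. at (3, 5), both sides equal e^8 ≈ 2981.
B: fails at (1, 3) — LHS = cos(4) ≈ -0.6536, RHS = cos(3) + cos(1) ≈ -0.4497.
C: fails at (4, 6) — LHS = 1/10, RHS = 5/12.

Answer: A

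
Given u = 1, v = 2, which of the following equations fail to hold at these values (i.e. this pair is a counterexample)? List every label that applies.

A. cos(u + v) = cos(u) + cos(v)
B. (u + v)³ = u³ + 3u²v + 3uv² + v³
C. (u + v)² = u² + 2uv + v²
Evaluating each claim at the given values:
A. LHS = cos(3) ≈ -0.99, RHS = cos(2) + cos(1) ≈ 0.1242 → fails here (LHS ≠ RHS)
B. LHS = 27, RHS = 27 → holds here (LHS = RHS)
C. LHS = 9, RHS = 9 → holds here (LHS = RHS)

Answer: A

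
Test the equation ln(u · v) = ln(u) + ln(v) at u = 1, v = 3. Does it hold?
Holds

Substituting u = 1, v = 3:

LHS = ln(1 · 3) = ln(3) ≈ 1.099
RHS = ln(1) + ln(3) = ln(3) ≈ 1.099

LHS = RHS, so the equation holds at this point.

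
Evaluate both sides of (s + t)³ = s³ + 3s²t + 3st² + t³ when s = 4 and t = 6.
LHS = (4 + 6)³ = 1000
RHS = 4³ + 3·4²·6 + 3·4·6² + 6³ = 1000

LHS = RHS: the two sides agree.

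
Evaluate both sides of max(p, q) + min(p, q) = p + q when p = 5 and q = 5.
LHS = max(5, 5) + min(5, 5) = 10
RHS = 5 + 5 = 10

LHS = RHS: the two sides agree.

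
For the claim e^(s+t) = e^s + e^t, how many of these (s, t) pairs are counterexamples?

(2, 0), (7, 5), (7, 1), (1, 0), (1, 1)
Testing each pair:
(2, 0): LHS = e^2 ≈ 7.389, RHS = 1 + e^2 ≈ 8.389 → counterexample
(7, 5): LHS = e^12 ≈ 162754.8, RHS = e^5 + e^7 ≈ 1245 → counterexample
(7, 1): LHS = e^8 ≈ 2981, RHS = e + e^7 ≈ 1099 → counterexample
(1, 0): LHS = e ≈ 2.718, RHS = 1 + e ≈ 3.718 → counterexample
(1, 1): LHS = e^2 ≈ 7.389, RHS = 2·e ≈ 5.437 → counterexample

That makes 5 counterexamples.

Answer: 5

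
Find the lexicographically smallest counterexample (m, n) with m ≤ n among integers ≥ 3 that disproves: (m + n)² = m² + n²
(m, n) = (3, 3)

Substituting (3, 3) into the claim:
LHS = (3 + 3)² = 36
RHS = 3² + 3² = 18

Since LHS ≠ RHS, this pair disproves the claim, and no lexicographically smaller pair (m ≤ n, integers ≥ 3) does.

For instance (4, 4) is also a counterexample (LHS = 64, RHS = 32), but it's lexicographically larger.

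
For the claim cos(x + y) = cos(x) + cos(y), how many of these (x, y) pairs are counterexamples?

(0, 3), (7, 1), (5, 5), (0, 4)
Testing each pair:
(0, 3): LHS = cos(3) ≈ -0.99, RHS = cos(3) + 1 ≈ 0.01001 → counterexample
(7, 1): LHS = cos(8) ≈ -0.1455, RHS = cos(1) + cos(7) ≈ 1.294 → counterexample
(5, 5): LHS = cos(10) ≈ -0.8391, RHS = 2·cos(5) ≈ 0.5673 → counterexample
(0, 4): LHS = cos(4) ≈ -0.6536, RHS = cos(4) + 1 ≈ 0.3464 → counterexample

That makes 4 counterexamples.

Answer: 4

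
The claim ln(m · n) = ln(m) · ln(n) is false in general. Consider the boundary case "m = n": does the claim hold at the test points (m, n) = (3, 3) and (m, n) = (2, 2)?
No, fails at both test points

At (3, 3): LHS = ln(9) ≈ 2.197 ≠ RHS = ln(3)² ≈ 1.207
At (2, 2): LHS = ln(4) ≈ 1.386 ≠ RHS = ln(2)² ≈ 0.4805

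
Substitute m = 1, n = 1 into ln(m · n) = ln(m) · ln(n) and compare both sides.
LHS = ln(1 · 1) = 0
RHS = ln(1) · ln(1) = 0

LHS = RHS: the two sides agree.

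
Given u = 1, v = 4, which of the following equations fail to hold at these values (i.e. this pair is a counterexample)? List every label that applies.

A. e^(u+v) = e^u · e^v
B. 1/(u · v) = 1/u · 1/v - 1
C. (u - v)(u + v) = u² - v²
B

Evaluating each claim at the given values:
A. LHS = e^5 ≈ 148.4, RHS = e^5 ≈ 148.4 → holds here (LHS = RHS)
B. LHS = 1/4, RHS = -3/4 → fails here (LHS ≠ RHS)
C. LHS = -15, RHS = -15 → holds here (LHS = RHS)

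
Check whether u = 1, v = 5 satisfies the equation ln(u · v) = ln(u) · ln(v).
Substituting u = 1, v = 5:

LHS = ln(1 · 5) = ln(5) ≈ 1.609
RHS = ln(1) · ln(5) = 0

LHS ≠ RHS, so the equation does not hold at this point.

Answer: Fails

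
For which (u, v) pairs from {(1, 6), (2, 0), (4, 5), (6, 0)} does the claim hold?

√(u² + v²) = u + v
(2, 0), (6, 0)

Testing each pair:
(1, 6): LHS = √(37) ≈ 6.083, RHS = 7 → fails
(2, 0): LHS = 2, RHS = 2 → holds
(4, 5): LHS = √(41) ≈ 6.403, RHS = 9 → fails
(6, 0): LHS = 6, RHS = 6 → holds

2 of 4 pairs satisfy the claim.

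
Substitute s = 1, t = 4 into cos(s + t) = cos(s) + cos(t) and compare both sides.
LHS = cos(1 + 4) = cos(5) ≈ 0.2837
RHS = cos(1) + cos(4) ≈ -0.1133

LHS ≠ RHS (they differ by about 0.397), so the equation does not hold here.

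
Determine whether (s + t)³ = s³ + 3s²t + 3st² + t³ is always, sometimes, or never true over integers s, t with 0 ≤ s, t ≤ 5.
Always true

The identity holds for every pair in the range. For instance at (s, t) = (2, 5): both sides equal 343.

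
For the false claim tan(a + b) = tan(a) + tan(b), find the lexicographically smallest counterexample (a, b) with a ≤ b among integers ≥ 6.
Substituting (6, 6) into the claim:
LHS = tan(6 + 6) = tan(12) ≈ -0.6359
RHS = tan(6) + tan(6) = 2·tan(6) ≈ -0.582

Since LHS ≠ RHS, this pair disproves the claim, and no lexicographically smaller pair (a ≤ b, integers ≥ 6) does.

For instance (9, 13) is also a counterexample (LHS = tan(22) ≈ 0.008852, RHS = tan(9) + tan(13) ≈ 0.01071), but it's lexicographically larger.

Answer: (a, b) = (6, 6)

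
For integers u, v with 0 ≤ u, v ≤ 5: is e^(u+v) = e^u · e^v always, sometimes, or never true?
Always true

The identity holds for every pair in the range. For instance at (u, v) = (5, 2): both sides equal e^7 ≈ 1097.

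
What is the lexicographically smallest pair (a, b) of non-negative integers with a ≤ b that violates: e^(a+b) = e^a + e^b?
(a, b) = (0, 0)

Substituting (0, 0) into the claim:
LHS = e^(0+0) = 1
RHS = e^0 + e^0 = 2

Since LHS ≠ RHS, this pair disproves the claim, and no lexicographically smaller pair (a ≤ b, non-negative integers) does.

For instance (4, 5) is also a counterexample (LHS = e^9 ≈ 8103, RHS = e^4 + e^5 ≈ 203), but it's lexicographically larger.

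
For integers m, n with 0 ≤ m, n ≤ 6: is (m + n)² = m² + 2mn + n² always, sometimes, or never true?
The identity holds for every pair in the range. For instance at (m, n) = (1, 2): both sides equal 9.

Answer: Always true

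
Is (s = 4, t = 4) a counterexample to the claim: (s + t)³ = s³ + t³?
Yes

Substituting s = 4, t = 4:
LHS = (4 + 4)³ = 512
RHS = 4³ + 4³ = 128

Since LHS ≠ RHS, this pair disproves the claim.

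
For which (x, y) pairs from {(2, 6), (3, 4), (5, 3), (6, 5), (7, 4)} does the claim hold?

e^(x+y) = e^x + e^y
Testing each pair:
(2, 6): LHS = e^8 ≈ 2981, RHS = e^2 + e^6 ≈ 410.8 → fails
(3, 4): LHS = e^7 ≈ 1097, RHS = e^3 + e^4 ≈ 74.68 → fails
(5, 3): LHS = e^8 ≈ 2981, RHS = e^3 + e^5 ≈ 168.5 → fails
(6, 5): LHS = e^11 ≈ 59874.1, RHS = e^5 + e^6 ≈ 551.8 → fails
(7, 4): LHS = e^11 ≈ 59874.1, RHS = e^4 + e^7 ≈ 1151 → fails

No pair satisfies the claim.

Answer: None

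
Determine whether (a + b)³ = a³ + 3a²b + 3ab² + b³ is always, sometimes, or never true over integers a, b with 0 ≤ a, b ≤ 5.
The identity holds for every pair in the range. For instance at (a, b) = (3, 4): both sides equal 343.

Answer: Always true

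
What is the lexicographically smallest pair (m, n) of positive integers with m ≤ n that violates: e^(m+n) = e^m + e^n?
Substituting (1, 1) into the claim:
LHS = e^(1+1) = e^2 ≈ 7.389
RHS = e^1 + e^1 = 2·e ≈ 5.437

Since LHS ≠ RHS, this pair disproves the claim, and no lexicographically smaller pair (m ≤ n, positive integers) does.

For instance (8, 8) is also a counterexample (LHS = e^16 ≈ 8886110.5, RHS = 2·e^8 ≈ 5962), but it's lexicographically larger.

Answer: (m, n) = (1, 1)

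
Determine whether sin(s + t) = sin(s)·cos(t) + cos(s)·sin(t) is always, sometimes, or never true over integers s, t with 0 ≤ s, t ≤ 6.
Always true

The identity holds for every pair in the range. For instance at (s, t) = (6, 2): both sides equal sin(8) ≈ 0.9894.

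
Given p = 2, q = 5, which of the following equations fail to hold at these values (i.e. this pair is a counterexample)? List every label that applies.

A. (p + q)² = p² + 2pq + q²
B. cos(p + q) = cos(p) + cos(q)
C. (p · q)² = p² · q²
B

Evaluating each claim at the given values:
A. LHS = 49, RHS = 49 → holds here (LHS = RHS)
B. LHS = cos(7) ≈ 0.7539, RHS = cos(2) + cos(5) ≈ -0.1325 → fails here (LHS ≠ RHS)
C. LHS = 100, RHS = 100 → holds here (LHS = RHS)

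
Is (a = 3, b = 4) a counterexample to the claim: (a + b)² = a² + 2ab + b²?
No

Substituting a = 3, b = 4:
LHS = (3 + 4)² = 49
RHS = 3² + 2·3·4 + 4² = 49

The sides agree, so this pair does not disprove the claim.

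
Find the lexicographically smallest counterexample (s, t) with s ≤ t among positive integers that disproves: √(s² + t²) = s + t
Substituting (1, 1) into the claim:
LHS = √(1² + 1²) = √(2) ≈ 1.414
RHS = 1 + 1 = 2

Since LHS ≠ RHS, this pair disproves the claim, and no lexicographically smaller pair (s ≤ t, positive integers) does.

For instance (3, 8) is also a counterexample (LHS = √(73) ≈ 8.544, RHS = 11), but it's lexicographically larger.

Answer: (s, t) = (1, 1)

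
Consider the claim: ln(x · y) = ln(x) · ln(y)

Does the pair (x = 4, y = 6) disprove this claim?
Substituting x = 4, y = 6:
LHS = ln(4 · 6) = ln(24) ≈ 3.178
RHS = ln(4) · ln(6) ≈ 2.484

Since LHS ≠ RHS, this pair disproves the claim.

Answer: Yes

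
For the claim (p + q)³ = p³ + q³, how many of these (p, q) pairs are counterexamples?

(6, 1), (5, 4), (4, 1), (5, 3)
4

Testing each pair:
(6, 1): LHS = 343, RHS = 217 → counterexample
(5, 4): LHS = 729, RHS = 189 → counterexample
(4, 1): LHS = 125, RHS = 65 → counterexample
(5, 3): LHS = 512, RHS = 152 → counterexample

That makes 4 counterexamples.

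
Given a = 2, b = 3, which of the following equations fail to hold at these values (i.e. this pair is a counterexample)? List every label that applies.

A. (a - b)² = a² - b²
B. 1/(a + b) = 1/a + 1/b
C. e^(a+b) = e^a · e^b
Evaluating each claim at the given values:
A. LHS = 1, RHS = -5 → fails here (LHS ≠ RHS)
B. LHS = 1/5, RHS = 5/6 → fails here (LHS ≠ RHS)
C. LHS = e^5 ≈ 148.4, RHS = e^5 ≈ 148.4 → holds here (LHS = RHS)

Answer: A, B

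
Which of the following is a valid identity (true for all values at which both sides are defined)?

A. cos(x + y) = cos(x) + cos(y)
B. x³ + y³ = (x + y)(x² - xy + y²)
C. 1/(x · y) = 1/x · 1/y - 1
A: fails at (5, 5) — LHS = cos(10) ≈ -0.8391, RHS = 2·cos(5) ≈ 0.5673.
B: holds — e.g. at (1, 5), both sides equal 126.
C: fails at (1, 3) — LHS = 1/3, RHS = -2/3.

Answer: B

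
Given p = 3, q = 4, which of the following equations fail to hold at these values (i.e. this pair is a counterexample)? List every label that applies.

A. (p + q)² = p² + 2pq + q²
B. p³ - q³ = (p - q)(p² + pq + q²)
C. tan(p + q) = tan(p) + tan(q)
C

Evaluating each claim at the given values:
A. LHS = 49, RHS = 49 → holds here (LHS = RHS)
B. LHS = -37, RHS = -37 → holds here (LHS = RHS)
C. LHS = tan(7) ≈ 0.8714, RHS = tan(3) + tan(4) ≈ 1.015 → fails here (LHS ≠ RHS)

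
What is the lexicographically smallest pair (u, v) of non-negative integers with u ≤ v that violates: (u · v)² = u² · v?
At (0, 0): both sides equal 0, so it holds there.
At (1, 1): both sides equal 1, so it holds there.

Substituting (1, 2) into the claim:
LHS = (1 · 2)² = 4
RHS = 1² · 2 = 2

Since LHS ≠ RHS, this pair disproves the claim, and no lexicographically smaller pair (u ≤ v, non-negative integers) does.

For instance (1, 6) is also a counterexample (LHS = 36, RHS = 6), but it's lexicographically larger.

Answer: (u, v) = (1, 2)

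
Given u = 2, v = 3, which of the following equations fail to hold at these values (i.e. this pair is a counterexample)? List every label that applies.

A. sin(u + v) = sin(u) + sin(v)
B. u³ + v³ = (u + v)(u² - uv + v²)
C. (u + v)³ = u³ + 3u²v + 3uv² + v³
Evaluating each claim at the given values:
A. LHS = sin(5) ≈ -0.9589, RHS = sin(3) + sin(2) ≈ 1.05 → fails here (LHS ≠ RHS)
B. LHS = 35, RHS = 35 → holds here (LHS = RHS)
C. LHS = 125, RHS = 125 → holds here (LHS = RHS)

Answer: A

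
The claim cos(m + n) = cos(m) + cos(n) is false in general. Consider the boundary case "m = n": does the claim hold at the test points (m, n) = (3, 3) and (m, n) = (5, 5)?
No, fails at both test points

At (3, 3): LHS = cos(6) ≈ 0.9602 ≠ RHS = 2·cos(3) ≈ -1.98
At (5, 5): LHS = cos(10) ≈ -0.8391 ≠ RHS = 2·cos(5) ≈ 0.5673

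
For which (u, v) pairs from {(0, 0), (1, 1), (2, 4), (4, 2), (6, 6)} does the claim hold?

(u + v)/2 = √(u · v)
Testing each pair:
(0, 0): LHS = 0, RHS = 0 → holds
(1, 1): LHS = 1, RHS = 1 → holds
(2, 4): LHS = 3, RHS = 2·√(2) ≈ 2.828 → fails
(4, 2): LHS = 3, RHS = 2·√(2) ≈ 2.828 → fails
(6, 6): LHS = 6, RHS = 6 → holds

3 of 5 pairs satisfy the claim.

Answer: (0, 0), (1, 1), (6, 6)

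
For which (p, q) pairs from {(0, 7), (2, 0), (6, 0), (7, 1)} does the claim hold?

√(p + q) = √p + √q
(0, 7), (2, 0), (6, 0)

Testing each pair:
(0, 7): LHS = √(7) ≈ 2.646, RHS = √(7) ≈ 2.646 → holds
(2, 0): LHS = √(2) ≈ 1.414, RHS = √(2) ≈ 1.414 → holds
(6, 0): LHS = √(6) ≈ 2.449, RHS = √(6) ≈ 2.449 → holds
(7, 1): LHS = 2·√(2) ≈ 2.828, RHS = 1 + √(7) ≈ 3.646 → fails

3 of 4 pairs satisfy the claim.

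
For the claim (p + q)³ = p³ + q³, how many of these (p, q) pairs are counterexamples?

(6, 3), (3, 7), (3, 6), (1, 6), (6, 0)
Testing each pair:
(6, 3): LHS = 729, RHS = 243 → counterexample
(3, 7): LHS = 1000, RHS = 370 → counterexample
(3, 6): LHS = 729, RHS = 243 → counterexample
(1, 6): LHS = 343, RHS = 217 → counterexample
(6, 0): LHS = 216, RHS = 216 → satisfies claim

That makes 4 counterexamples.

Answer: 4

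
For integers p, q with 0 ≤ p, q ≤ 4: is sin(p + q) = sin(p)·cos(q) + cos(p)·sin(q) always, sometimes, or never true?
The identity holds for every pair in the range. For instance at (p, q) = (4, 3): both sides equal sin(7) ≈ 0.657.

Answer: Always true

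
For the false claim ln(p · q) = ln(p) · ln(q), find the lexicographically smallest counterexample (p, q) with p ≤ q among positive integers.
(p, q) = (1, 2)

At (1, 1): both sides equal 0, so it holds there.

Substituting (1, 2) into the claim:
LHS = ln(1 · 2) = ln(2) ≈ 0.6931
RHS = ln(1) · ln(2) = 0

Since LHS ≠ RHS, this pair disproves the claim, and no lexicographically smaller pair (p ≤ q, positive integers) does.

For instance (6, 7) is also a counterexample (LHS = ln(42) ≈ 3.738, RHS = ln(6)·ln(7) ≈ 3.487), but it's lexicographically larger.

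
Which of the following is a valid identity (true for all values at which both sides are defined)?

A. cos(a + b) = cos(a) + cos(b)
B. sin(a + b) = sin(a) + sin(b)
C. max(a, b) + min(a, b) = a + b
C

A: fails at (3, 3) — LHS = cos(6) ≈ 0.9602, RHS = 2·cos(3) ≈ -1.98.
B: fails at (5, 8) — LHS = sin(13) ≈ 0.4202, RHS = sin(5) + sin(8) ≈ 0.03043.
C: holds — e.g. at (3, 5), both sides equal 8.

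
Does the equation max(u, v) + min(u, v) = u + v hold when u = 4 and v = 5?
Holds

Substituting u = 4, v = 5:

LHS = max(4, 5) + min(4, 5) = 9
RHS = 4 + 5 = 9

LHS = RHS, so the equation holds at this point.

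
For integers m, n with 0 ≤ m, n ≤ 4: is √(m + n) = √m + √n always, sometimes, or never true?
Sometimes true

It holds at (m, n) = (0, 4) (both sides equal 2), but fails at (m, n) = (3, 2) (LHS = √(5) ≈ 2.236, RHS = √(2) + √(3) ≈ 3.146).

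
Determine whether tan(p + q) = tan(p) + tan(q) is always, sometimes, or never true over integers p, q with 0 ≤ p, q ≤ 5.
It holds at (p, q) = (2, 0) (both sides equal tan(2) ≈ -2.185), but fails at (p, q) = (2, 1) (LHS = tan(3) ≈ -0.1425, RHS = tan(2) + tan(1) ≈ -0.6276).

Answer: Sometimes true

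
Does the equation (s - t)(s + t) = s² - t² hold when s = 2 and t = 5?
Substituting s = 2, t = 5:

LHS = (2 - 5)(2 + 5) = -21
RHS = 2² - 5² = -21

LHS = RHS, so the equation holds at this point.

Answer: Holds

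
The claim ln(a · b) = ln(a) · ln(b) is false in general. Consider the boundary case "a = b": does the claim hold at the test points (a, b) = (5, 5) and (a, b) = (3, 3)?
No, fails at both test points

At (5, 5): LHS = ln(25) ≈ 3.219 ≠ RHS = ln(5)² ≈ 2.59
At (3, 3): LHS = ln(9) ≈ 2.197 ≠ RHS = ln(3)² ≈ 1.207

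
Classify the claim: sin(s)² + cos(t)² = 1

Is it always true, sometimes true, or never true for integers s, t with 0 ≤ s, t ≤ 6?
Sometimes true

It holds at (s, t) = (1, 1) (both sides equal 1), but fails at (s, t) = (3, 0) (LHS = sin(3)² + 1 ≈ 1.02, RHS = 1).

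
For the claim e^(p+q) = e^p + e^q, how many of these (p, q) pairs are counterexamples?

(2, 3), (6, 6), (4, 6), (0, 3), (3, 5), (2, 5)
Testing each pair:
(2, 3): LHS = e^5 ≈ 148.4, RHS = e^2 + e^3 ≈ 27.47 → counterexample
(6, 6): LHS = e^12 ≈ 162754.8, RHS = 2·e^6 ≈ 806.9 → counterexample
(4, 6): LHS = e^10 ≈ 22026.5, RHS = e^4 + e^6 ≈ 458 → counterexample
(0, 3): LHS = e^3 ≈ 20.09, RHS = 1 + e^3 ≈ 21.09 → counterexample
(3, 5): LHS = e^8 ≈ 2981, RHS = e^3 + e^5 ≈ 168.5 → counterexample
(2, 5): LHS = e^7 ≈ 1097, RHS = e^2 + e^5 ≈ 155.8 → counterexample

That makes 6 counterexamples.

Answer: 6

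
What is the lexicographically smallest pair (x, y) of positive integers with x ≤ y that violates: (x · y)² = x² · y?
At (1, 1): both sides equal 1, so it holds there.

Substituting (1, 2) into the claim:
LHS = (1 · 2)² = 4
RHS = 1² · 2 = 2

Since LHS ≠ RHS, this pair disproves the claim, and no lexicographically smaller pair (x ≤ y, positive integers) does.

For instance (6, 7) is also a counterexample (LHS = 1764, RHS = 252), but it's lexicographically larger.

Answer: (x, y) = (1, 2)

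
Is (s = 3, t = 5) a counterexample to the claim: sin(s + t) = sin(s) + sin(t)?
Substituting s = 3, t = 5:
LHS = sin(3 + 5) = sin(8) ≈ 0.9894
RHS = sin(3) + sin(5) ≈ -0.8178

Since LHS ≠ RHS, this pair disproves the claim.

Answer: Yes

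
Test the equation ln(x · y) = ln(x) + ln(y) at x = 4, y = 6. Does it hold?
Holds

Substituting x = 4, y = 6:

LHS = ln(4 · 6) = ln(24) ≈ 3.178
RHS = ln(4) + ln(6) ≈ 3.178

LHS = RHS, so the equation holds at this point.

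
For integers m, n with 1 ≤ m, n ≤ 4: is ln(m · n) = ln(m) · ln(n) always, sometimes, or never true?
It holds at (m, n) = (1, 1) (both sides equal 0), but fails at (m, n) = (3, 2) (LHS = ln(6) ≈ 1.792, RHS = ln(2)·ln(3) ≈ 0.7615).

Answer: Sometimes true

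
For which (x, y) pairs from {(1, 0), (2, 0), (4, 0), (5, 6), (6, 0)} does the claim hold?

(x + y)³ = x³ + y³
(1, 0), (2, 0), (4, 0), (6, 0)

Testing each pair:
(1, 0): LHS = 1, RHS = 1 → holds
(2, 0): LHS = 8, RHS = 8 → holds
(4, 0): LHS = 64, RHS = 64 → holds
(5, 6): LHS = 1331, RHS = 341 → fails
(6, 0): LHS = 216, RHS = 216 → holds

4 of 5 pairs satisfy the claim.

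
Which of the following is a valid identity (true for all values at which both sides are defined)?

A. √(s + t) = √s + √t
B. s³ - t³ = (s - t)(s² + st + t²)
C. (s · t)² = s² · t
A: fails at (1, 2) — LHS = √(3) ≈ 1.732, RHS = 1 + √(2) ≈ 2.414.
B: holds — e.g. at (3, 5), both sides equal -98.
C: fails at (5, 5) — LHS = 625, RHS = 125.

Answer: B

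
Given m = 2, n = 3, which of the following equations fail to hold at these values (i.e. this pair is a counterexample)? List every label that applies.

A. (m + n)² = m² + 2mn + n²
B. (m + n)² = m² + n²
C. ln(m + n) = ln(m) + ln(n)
B, C

Evaluating each claim at the given values:
A. LHS = 25, RHS = 25 → holds here (LHS = RHS)
B. LHS = 25, RHS = 13 → fails here (LHS ≠ RHS)
C. LHS = ln(5) ≈ 1.609, RHS = ln(2) + ln(3) ≈ 1.792 → fails here (LHS ≠ RHS)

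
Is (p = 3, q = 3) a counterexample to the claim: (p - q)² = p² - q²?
Substituting p = 3, q = 3:
LHS = (3 - 3)² = 0
RHS = 3² - 3² = 0

The sides agree, so this pair does not disprove the claim.

Answer: No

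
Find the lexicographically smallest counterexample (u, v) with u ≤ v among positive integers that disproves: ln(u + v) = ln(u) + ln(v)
Substituting (1, 1) into the claim:
LHS = ln(1 + 1) = ln(2) ≈ 0.6931
RHS = ln(1) + ln(1) = 0

Since LHS ≠ RHS, this pair disproves the claim, and no lexicographically smaller pair (u ≤ v, positive integers) does.

For instance (3, 5) is also a counterexample (LHS = ln(8) ≈ 2.079, RHS = ln(3) + ln(5) ≈ 2.708), but it's lexicographically larger.

Answer: (u, v) = (1, 1)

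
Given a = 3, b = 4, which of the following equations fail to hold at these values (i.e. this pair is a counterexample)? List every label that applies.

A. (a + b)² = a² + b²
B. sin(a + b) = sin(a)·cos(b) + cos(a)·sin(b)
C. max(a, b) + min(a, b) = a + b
Evaluating each claim at the given values:
A. LHS = 49, RHS = 25 → fails here (LHS ≠ RHS)
B. LHS = sin(7) ≈ 0.657, RHS = sin(3)·cos(4) + sin(4)·cos(3) ≈ 0.657 → holds here (LHS = RHS)
C. LHS = 7, RHS = 7 → holds here (LHS = RHS)

Answer: A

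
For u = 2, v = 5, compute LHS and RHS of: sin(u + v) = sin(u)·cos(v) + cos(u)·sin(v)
LHS = sin(2 + 5) = sin(7) ≈ 0.657
RHS = sin(2)·cos(5) + cos(2)·sin(5) = sin(2)·cos(5) + sin(5)·cos(2) ≈ 0.657

LHS = RHS: the two sides agree.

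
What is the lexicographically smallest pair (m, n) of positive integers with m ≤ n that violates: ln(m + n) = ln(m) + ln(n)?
(m, n) = (1, 1)

Substituting (1, 1) into the claim:
LHS = ln(1 + 1) = ln(2) ≈ 0.6931
RHS = ln(1) + ln(1) = 0

Since LHS ≠ RHS, this pair disproves the claim, and no lexicographically smaller pair (m ≤ n, positive integers) does.

For instance (1, 6) is also a counterexample (LHS = ln(7) ≈ 1.946, RHS = ln(6) ≈ 1.792), but it's lexicographically larger.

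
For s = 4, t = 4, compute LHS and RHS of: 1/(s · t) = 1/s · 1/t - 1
LHS = 1/(4 · 4) = 1/16
RHS = 1/4 · 1/4 - 1 = -15/16

LHS ≠ RHS, so the equation does not hold here.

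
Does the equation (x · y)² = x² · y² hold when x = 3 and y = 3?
Substituting x = 3, y = 3:

LHS = (3 · 3)² = 81
RHS = 3² · 3² = 81

LHS = RHS, so the equation holds at this point.

Answer: Holds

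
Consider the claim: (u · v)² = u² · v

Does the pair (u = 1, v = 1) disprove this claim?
Substituting u = 1, v = 1:
LHS = (1 · 1)² = 1
RHS = 1² · 1 = 1

The sides agree, so this pair does not disprove the claim.

Answer: No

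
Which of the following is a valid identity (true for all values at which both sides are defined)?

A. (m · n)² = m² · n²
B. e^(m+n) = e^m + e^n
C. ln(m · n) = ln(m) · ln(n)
A

A: holds — e.g. at (1, 4), both sides equal 16.
B: fails at (1, 5) — LHS = e^6 ≈ 403.4, RHS = e + e^5 ≈ 151.1.
C: fails at (4, 4) — LHS = ln(16) ≈ 2.773, RHS = ln(4)² ≈ 1.922.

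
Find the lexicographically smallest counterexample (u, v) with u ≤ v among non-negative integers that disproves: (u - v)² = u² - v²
(u, v) = (0, 1)

At (0, 0): both sides equal 0, so it holds there.

Substituting (0, 1) into the claim:
LHS = (0 - 1)² = 1
RHS = 0² - 1² = -1

Since LHS ≠ RHS, this pair disproves the claim, and no lexicographically smaller pair (u ≤ v, non-negative integers) does.

For instance (1, 6) is also a counterexample (LHS = 25, RHS = -35), but it's lexicographically larger.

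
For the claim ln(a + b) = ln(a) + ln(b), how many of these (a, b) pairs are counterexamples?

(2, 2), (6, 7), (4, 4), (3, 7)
3

Testing each pair:
(2, 2): LHS = ln(4) ≈ 1.386, RHS = 2·ln(2) ≈ 1.386 → satisfies claim
(6, 7): LHS = ln(13) ≈ 2.565, RHS = ln(6) + ln(7) ≈ 3.738 → counterexample
(4, 4): LHS = ln(8) ≈ 2.079, RHS = 2·ln(4) ≈ 2.773 → counterexample
(3, 7): LHS = ln(10) ≈ 2.303, RHS = ln(3) + ln(7) ≈ 3.045 → counterexample

That makes 3 counterexamples.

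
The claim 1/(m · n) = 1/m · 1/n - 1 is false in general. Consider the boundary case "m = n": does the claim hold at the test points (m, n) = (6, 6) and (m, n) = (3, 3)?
No, fails at both test points

At (6, 6): LHS = 1/36 ≠ RHS = -35/36
At (3, 3): LHS = 1/9 ≠ RHS = -8/9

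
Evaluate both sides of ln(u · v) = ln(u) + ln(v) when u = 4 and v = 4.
LHS = ln(4 · 4) = ln(16) ≈ 2.773
RHS = ln(4) + ln(4) = 2·ln(4) ≈ 2.773

LHS = RHS: the two sides agree.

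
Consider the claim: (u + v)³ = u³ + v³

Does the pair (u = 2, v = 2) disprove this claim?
Yes

Substituting u = 2, v = 2:
LHS = (2 + 2)³ = 64
RHS = 2³ + 2³ = 16

Since LHS ≠ RHS, this pair disproves the claim.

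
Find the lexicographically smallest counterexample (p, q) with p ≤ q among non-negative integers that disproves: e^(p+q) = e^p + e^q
Substituting (0, 0) into the claim:
LHS = e^(0+0) = 1
RHS = e^0 + e^0 = 2

Since LHS ≠ RHS, this pair disproves the claim, and no lexicographically smaller pair (p ≤ q, non-negative integers) does.

For instance (3, 5) is also a counterexample (LHS = e^8 ≈ 2981, RHS = e^3 + e^5 ≈ 168.5), but it's lexicographically larger.

Answer: (p, q) = (0, 0)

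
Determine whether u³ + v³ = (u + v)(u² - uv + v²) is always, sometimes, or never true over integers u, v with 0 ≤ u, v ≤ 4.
The identity holds for every pair in the range. For instance at (u, v) = (4, 0): both sides equal 64.

Answer: Always true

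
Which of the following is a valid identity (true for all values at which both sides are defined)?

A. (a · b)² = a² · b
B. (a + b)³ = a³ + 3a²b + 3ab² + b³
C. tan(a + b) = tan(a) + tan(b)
B

A: fails at (6, 7) — LHS = 1764, RHS = 252.
B: holds — e.g. at (1, 5), both sides equal 216.
C: fails at (4, 4) — LHS = tan(8) ≈ -6.8, RHS = 2·tan(4) ≈ 2.316.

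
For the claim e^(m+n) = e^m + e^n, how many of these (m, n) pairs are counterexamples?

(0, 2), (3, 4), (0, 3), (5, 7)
Testing each pair:
(0, 2): LHS = e^2 ≈ 7.389, RHS = 1 + e^2 ≈ 8.389 → counterexample
(3, 4): LHS = e^7 ≈ 1097, RHS = e^3 + e^4 ≈ 74.68 → counterexample
(0, 3): LHS = e^3 ≈ 20.09, RHS = 1 + e^3 ≈ 21.09 → counterexample
(5, 7): LHS = e^12 ≈ 162754.8, RHS = e^5 + e^7 ≈ 1245 → counterexample

That makes 4 counterexamples.

Answer: 4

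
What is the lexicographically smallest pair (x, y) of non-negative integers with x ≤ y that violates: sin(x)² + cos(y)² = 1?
(x, y) = (0, 1)

At (0, 0): both sides equal 1, so it holds there.

Substituting (0, 1) into the claim:
LHS = sin(0)² + cos(1)² = cos(1)² ≈ 0.2919
RHS = 1

Since LHS ≠ RHS, this pair disproves the claim, and no lexicographically smaller pair (x ≤ y, non-negative integers) does.

For instance (0, 6) is also a counterexample (LHS = cos(6)² ≈ 0.9219, RHS = 1), but it's lexicographically larger.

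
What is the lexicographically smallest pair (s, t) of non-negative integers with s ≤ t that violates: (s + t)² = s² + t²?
At (0, 4): both sides equal 16, so it holds there.

Substituting (1, 1) into the claim:
LHS = (1 + 1)² = 4
RHS = 1² + 1² = 2

Since LHS ≠ RHS, this pair disproves the claim, and no lexicographically smaller pair (s ≤ t, non-negative integers) does.

For instance (1, 6) is also a counterexample (LHS = 49, RHS = 37), but it's lexicographically larger.

Answer: (s, t) = (1, 1)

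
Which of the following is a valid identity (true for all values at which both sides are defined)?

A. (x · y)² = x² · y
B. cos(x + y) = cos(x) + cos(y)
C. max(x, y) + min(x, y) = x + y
C

A: fails at (3, 3) — LHS = 81, RHS = 27.
B: fails at (0, 1) — LHS = cos(1) ≈ 0.5403, RHS = cos(1) + 1 ≈ 1.54.
C: holds — e.g. at (2, 2), both sides equal 4.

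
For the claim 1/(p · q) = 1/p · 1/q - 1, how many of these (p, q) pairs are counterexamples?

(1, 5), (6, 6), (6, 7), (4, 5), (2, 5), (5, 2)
6

Testing each pair:
(1, 5): LHS = 1/5, RHS = -4/5 → counterexample
(6, 6): LHS = 1/36, RHS = -35/36 → counterexample
(6, 7): LHS = 1/42, RHS = -41/42 → counterexample
(4, 5): LHS = 1/20, RHS = -19/20 → counterexample
(2, 5): LHS = 1/10, RHS = -9/10 → counterexample
(5, 2): LHS = 1/10, RHS = -9/10 → counterexample

That makes 6 counterexamples.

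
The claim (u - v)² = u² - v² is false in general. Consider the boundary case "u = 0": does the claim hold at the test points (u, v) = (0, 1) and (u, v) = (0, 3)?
No, fails at both test points

At (0, 1): LHS = 1 ≠ RHS = -1
At (0, 3): LHS = 9 ≠ RHS = -9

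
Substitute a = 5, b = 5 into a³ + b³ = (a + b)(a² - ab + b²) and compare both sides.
LHS = 5³ + 5³ = 250
RHS = (5 + 5)(5² - 5·5 + 5²) = 250

LHS = RHS: the two sides agree.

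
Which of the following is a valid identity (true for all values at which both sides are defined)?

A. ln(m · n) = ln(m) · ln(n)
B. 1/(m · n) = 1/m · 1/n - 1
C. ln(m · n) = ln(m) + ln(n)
C

A: fails at (5, 5) — LHS = ln(25) ≈ 3.219, RHS = ln(5)² ≈ 2.59.
B: fails at (4, 6) — LHS = 1/24, RHS = -23/24.
C: holds — e.g. at (2, 2), both sides equal ln(4) ≈ 1.386.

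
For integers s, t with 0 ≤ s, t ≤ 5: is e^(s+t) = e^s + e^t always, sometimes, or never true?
The claim fails for every pair in the range. For instance at (s, t) = (2, 5): LHS = e^7 ≈ 1097, RHS = e^2 + e^5 ≈ 155.8.

Answer: Never true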